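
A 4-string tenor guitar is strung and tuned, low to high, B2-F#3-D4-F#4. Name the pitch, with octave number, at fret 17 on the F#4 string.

B5

Each fret is one semitone, so F#4 + 17 = B5.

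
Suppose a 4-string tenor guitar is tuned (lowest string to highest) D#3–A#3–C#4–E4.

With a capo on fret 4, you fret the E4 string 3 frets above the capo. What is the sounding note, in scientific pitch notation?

B4

The capo raises the open E4 by 4 semitones to G#4; fretting 3 more gives E4 + 4 + 3 = E4 + 7 semitones = B4.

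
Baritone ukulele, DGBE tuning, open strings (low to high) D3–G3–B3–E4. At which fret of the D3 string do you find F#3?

F#3 is 4 semitones above the open D3 (D–D#–E–F–F#), so it sits at fret 4.

4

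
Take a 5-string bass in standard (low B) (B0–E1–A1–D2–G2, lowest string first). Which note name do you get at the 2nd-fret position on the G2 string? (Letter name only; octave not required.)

The open G2 string plus 2 semitones: G–G#–A.

A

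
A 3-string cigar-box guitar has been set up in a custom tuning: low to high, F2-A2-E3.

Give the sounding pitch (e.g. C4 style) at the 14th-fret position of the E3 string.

The open E3 string plus 14 semitones: E–F–F#–G–…–E–F–F#.
The walk passes from B into C once, so the octave number goes from 3 to 4.

F#4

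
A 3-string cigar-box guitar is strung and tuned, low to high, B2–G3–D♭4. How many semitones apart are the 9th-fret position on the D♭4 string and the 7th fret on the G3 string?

8 semitones

D♭4 at fret 9 → B♭4 (MIDI 70); G3 at fret 7 → D4 (MIDI 62).
70 − 62 = 8, so the two pitches are 8 semitones apart, with B♭4 the higher.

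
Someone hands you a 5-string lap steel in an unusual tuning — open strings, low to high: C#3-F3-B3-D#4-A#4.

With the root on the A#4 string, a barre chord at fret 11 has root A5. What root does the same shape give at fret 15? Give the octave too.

C#6

Moving from fret 11 to fret 15 shifts the root by 4 semitones.
A5 up 4 semitones is C#6.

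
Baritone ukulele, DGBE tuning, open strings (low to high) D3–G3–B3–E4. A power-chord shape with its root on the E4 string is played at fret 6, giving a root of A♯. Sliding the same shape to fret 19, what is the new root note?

B

Moving from fret 6 to fret 19 shifts the root by 13 semitones.
A♯ up 13 semitones is B.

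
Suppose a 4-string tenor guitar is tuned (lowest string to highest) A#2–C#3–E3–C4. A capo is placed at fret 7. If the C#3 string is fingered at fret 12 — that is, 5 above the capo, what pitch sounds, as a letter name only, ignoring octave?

The capo raises the open C#3 by 7 semitones to G#3; fretting 5 more gives C#3 + 7 + 5 = C#3 + 12 semitones, landing on C#.
(Also written Db.)

C#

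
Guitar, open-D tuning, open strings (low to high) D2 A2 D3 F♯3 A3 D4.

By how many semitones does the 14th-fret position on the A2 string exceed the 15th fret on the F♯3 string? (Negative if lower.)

A2 at fret 14 → B3 (MIDI 59); F♯3 at fret 15 → A4 (MIDI 69).
59 − 69 = -10, so the two pitches are 10 semitones apart.

-10 semitones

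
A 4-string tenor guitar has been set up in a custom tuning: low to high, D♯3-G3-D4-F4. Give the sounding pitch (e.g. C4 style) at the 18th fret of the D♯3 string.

D♯3 is MIDI 51. Adding 18 gives 69, which is A4.

A4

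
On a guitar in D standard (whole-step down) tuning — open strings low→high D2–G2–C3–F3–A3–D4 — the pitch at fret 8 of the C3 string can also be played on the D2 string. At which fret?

18

C3 at fret 8 is C3 + 8 semitones = G♯3.
The open D2 string is 10 semitones below the open C3, so the same pitch on the D2 string lies at fret 8 + 10 = 18.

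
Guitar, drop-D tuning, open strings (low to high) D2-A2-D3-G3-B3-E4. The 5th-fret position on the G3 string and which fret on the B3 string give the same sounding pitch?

Fret 5 on G3 is MIDI 55 + 5 = 60 (C4). On the B3 string (open MIDI 59), that pitch is 60 − 59 = fret 1.

1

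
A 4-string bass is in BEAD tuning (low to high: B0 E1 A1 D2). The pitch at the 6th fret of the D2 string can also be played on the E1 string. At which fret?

Fret 6 on D2 is MIDI 38 + 6 = 44 (G♯2). On the E1 string (open MIDI 28), that pitch is 44 − 28 = fret 16.

16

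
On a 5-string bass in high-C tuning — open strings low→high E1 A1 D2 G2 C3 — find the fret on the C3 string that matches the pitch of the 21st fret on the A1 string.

A1 at fret 21 is A1 + 21 semitones = F#3.
The open C3 string is 15 semitones above the open A1, so the same pitch on the C3 string lies at fret 21 − 15 = 6.

6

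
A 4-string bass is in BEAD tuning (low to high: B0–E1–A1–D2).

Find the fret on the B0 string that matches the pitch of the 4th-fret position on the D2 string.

Fret 4 on D2 is MIDI 38 + 4 = 42 (F#2). On the B0 string (open MIDI 23), that pitch is 42 − 23 = fret 19.

19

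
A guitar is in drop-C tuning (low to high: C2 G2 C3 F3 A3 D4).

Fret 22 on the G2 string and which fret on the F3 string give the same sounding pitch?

12

Fret 22 on G2 is MIDI 43 + 22 = 65 (F4). On the F3 string (open MIDI 53), that pitch is 65 − 53 = fret 12.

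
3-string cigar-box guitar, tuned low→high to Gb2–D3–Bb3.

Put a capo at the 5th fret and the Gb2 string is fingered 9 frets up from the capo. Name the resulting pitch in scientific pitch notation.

Ab3

The capo raises the open Gb2 by 5 semitones to B2; fretting 9 more gives Gb2 + 5 + 9 = Gb2 + 14 semitones = Ab3.
(Also written G#.)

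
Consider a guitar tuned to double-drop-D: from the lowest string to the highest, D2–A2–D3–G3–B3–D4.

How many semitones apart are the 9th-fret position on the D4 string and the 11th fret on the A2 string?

15 semitones

D4 at fret 9 → B4 (MIDI 71); A2 at fret 11 → G#3 (MIDI 56).
71 − 56 = 15, so the two pitches are 15 semitones apart, with B4 the higher.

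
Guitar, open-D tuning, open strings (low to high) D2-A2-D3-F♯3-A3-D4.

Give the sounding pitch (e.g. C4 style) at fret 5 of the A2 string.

Each fret is one semitone, so A2 + 5 = D3.

D3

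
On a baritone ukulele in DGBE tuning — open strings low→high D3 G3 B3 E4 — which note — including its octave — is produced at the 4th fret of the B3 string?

Each fret is one semitone, so B3 + 4 = D#4.

D#4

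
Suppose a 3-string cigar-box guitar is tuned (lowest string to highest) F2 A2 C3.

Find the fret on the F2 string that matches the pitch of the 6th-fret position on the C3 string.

13

C3 at fret 6 is C3 + 6 semitones = F#3.
The open F2 string is 7 semitones below the open C3, so the same pitch on the F2 string lies at fret 6 + 7 = 13.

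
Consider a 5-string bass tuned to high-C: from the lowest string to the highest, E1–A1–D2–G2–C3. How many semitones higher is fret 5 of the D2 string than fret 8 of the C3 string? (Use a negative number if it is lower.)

-13 semitones

D2 at fret 5 → G2 (MIDI 43); C3 at fret 8 → G♯3 (MIDI 56).
43 − 56 = -13, so the two pitches are 13 semitones apart.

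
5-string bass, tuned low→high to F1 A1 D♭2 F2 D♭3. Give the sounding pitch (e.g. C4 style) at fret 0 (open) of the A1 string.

A1

Fret 0 is the open string itself, so the pitch is just A1.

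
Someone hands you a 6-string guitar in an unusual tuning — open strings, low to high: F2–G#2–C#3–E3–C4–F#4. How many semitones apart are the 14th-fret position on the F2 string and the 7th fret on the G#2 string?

4 semitones

F2 at fret 14 → G3 (MIDI 55); G#2 at fret 7 → D#3 (MIDI 51).
55 − 51 = 4, so the two pitches are 4 semitones apart, with G3 the higher.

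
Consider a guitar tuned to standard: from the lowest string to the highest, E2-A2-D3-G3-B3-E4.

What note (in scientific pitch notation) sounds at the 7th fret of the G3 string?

D4

Each fret is one semitone, so G3 + 7 = D4.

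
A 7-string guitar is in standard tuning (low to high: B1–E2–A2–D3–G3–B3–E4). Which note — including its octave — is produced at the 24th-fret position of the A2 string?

A2 is MIDI 45. Adding 24 gives 69, which is A4.

A4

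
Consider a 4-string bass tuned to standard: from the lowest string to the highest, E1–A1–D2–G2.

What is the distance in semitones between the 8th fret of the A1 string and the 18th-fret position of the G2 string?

A1 at fret 8 → F2 (MIDI 41); G2 at fret 18 → C#4 (MIDI 61).
41 − 61 = -20, so the two pitches are 20 semitones apart, with C#4 the higher.

20 semitones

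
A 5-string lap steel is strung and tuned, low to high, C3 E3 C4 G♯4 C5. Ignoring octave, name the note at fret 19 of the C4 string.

G

C4 is MIDI 60. Adding 19 gives 79; 79 mod 12 = 7, i.e. G.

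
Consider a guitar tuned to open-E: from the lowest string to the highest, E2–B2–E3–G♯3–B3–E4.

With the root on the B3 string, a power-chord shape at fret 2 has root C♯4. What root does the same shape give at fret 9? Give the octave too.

G♯4

Moving from fret 2 to fret 9 shifts the root by 7 semitones.
C♯4 up 7 semitones is G♯4.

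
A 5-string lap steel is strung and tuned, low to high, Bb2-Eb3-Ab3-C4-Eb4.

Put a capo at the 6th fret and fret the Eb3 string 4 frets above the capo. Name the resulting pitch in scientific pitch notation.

Db4

The capo raises the open Eb3 by 6 semitones to A3; fretting 4 more gives Eb3 + 6 + 4 = Eb3 + 10 semitones = Db4.
(Also written C#.)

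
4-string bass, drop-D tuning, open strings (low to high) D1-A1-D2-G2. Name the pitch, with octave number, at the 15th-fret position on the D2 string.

Each fret is one semitone, so D2 + 15 = F3.

F3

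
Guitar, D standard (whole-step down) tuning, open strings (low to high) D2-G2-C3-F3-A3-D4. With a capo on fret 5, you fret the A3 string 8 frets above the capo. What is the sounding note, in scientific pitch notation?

A#4

The capo raises the open A3 by 5 semitones to D4; fretting 8 more gives A3 + 5 + 8 = A3 + 13 semitones = A#4.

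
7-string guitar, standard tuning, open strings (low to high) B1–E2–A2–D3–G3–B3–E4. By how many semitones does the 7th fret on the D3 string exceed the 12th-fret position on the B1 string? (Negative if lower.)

10 semitones

D3 at fret 7 → A3 (MIDI 57); B1 at fret 12 → B2 (MIDI 47).
57 − 47 = 10, so the two pitches are 10 semitones apart.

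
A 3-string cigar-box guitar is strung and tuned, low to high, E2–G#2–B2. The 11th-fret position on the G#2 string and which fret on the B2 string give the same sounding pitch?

8

G#2 at fret 11 is G#2 + 11 semitones = G3.
The open B2 string is 3 semitones above the open G#2, so the same pitch on the B2 string lies at fret 11 − 3 = 8.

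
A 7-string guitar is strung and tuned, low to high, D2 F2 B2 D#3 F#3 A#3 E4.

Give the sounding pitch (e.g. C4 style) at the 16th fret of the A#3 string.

The open A#3 string plus 16 semitones: A#–B–C–C#–…–C–C#–D.
The walk passes from B into C 2 times, so the octave number goes from 3 to 5.

D5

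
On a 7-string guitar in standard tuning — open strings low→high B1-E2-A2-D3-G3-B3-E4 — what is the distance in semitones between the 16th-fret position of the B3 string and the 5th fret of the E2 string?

30 semitones

B3 at fret 16 → D♯5 (MIDI 75); E2 at fret 5 → A2 (MIDI 45).
75 − 45 = 30, so the two pitches are 30 semitones apart, with D♯5 the higher.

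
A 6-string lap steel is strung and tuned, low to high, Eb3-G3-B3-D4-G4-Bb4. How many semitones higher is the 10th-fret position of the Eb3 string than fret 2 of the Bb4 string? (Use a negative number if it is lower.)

-11 semitones

Eb3 at fret 10 → Db4 (MIDI 61); Bb4 at fret 2 → C5 (MIDI 72).
61 − 72 = -11, so the two pitches are 11 semitones apart.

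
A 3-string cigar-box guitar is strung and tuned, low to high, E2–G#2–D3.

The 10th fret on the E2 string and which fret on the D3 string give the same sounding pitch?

0

Fret 10 on E2 is MIDI 40 + 10 = 50 (D3). On the D3 string (open MIDI 50), that pitch is 50 − 50 = fret 0.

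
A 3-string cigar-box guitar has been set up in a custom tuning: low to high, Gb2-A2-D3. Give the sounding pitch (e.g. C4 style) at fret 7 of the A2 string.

A2 is MIDI 45. Adding 7 gives 52, which is E3.

E3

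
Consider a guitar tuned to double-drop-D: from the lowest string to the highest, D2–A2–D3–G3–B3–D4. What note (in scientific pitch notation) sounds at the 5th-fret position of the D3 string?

Each fret is one semitone, so D3 + 5 = G3.

G3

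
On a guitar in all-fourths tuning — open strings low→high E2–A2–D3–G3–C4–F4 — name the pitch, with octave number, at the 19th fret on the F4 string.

C6

Each fret is one semitone, so F4 + 19 = C6.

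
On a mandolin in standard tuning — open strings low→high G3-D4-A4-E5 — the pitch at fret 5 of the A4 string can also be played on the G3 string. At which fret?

19

A4 at fret 5 is A4 + 5 semitones = D5.
The open G3 string is 14 semitones below the open A4, so the same pitch on the G3 string lies at fret 5 + 14 = 19.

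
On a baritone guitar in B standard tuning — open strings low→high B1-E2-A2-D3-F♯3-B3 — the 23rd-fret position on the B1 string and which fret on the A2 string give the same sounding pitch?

13

B1 at fret 23 is B1 + 23 semitones = A♯3.
The open A2 string is 10 semitones above the open B1, so the same pitch on the A2 string lies at fret 23 − 10 = 13.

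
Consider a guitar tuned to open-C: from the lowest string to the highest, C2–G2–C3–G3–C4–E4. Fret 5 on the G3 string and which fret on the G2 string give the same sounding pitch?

17

G3 at fret 5 is G3 + 5 semitones = C4.
The open G2 string is 12 semitones below the open G3, so the same pitch on the G2 string lies at fret 5 + 12 = 17.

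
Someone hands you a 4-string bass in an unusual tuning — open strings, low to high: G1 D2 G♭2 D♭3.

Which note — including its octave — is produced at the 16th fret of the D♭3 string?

Each fret is one semitone, so D♭3 + 16 = F4.

F4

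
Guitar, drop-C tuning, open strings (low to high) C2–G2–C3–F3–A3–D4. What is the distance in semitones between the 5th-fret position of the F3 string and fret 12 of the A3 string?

F3 at fret 5 → A#3 (MIDI 58); A3 at fret 12 → A4 (MIDI 69).
58 − 69 = -11, so the two pitches are 11 semitones apart, with A4 the higher.

11 semitones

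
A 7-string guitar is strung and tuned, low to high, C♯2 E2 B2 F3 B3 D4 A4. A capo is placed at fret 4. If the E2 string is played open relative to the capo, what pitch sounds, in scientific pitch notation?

The capo raises the open E2 by 4 semitones to G♯2; fretting 0 more gives E2 + 4 + 0 = E2 + 4 semitones = G♯2.
(Also written A♭.)

G♯2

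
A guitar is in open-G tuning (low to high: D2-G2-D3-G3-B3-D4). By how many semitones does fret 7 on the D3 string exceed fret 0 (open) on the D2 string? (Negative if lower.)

19 semitones

D3 at fret 7 → A3 (MIDI 57); D2 at fret 0 → D2 (MIDI 38).
57 − 38 = 19, so the two pitches are 19 semitones apart.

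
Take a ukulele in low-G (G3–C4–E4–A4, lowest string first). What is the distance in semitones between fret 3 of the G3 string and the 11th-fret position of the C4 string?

13 semitones

G3 at fret 3 → A♯3 (MIDI 58); C4 at fret 11 → B4 (MIDI 71).
58 − 71 = -13, so the two pitches are 13 semitones apart, with B4 the higher.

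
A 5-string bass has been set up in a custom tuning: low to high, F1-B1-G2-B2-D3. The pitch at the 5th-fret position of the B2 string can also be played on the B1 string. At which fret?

B2 at fret 5 is B2 + 5 semitones = E3.
The open B1 string is 12 semitones below the open B2, so the same pitch on the B1 string lies at fret 5 + 12 = 17.

17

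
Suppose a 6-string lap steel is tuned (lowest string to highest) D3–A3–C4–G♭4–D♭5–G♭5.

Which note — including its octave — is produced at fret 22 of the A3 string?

G5

Each fret is one semitone, so A3 + 22 = G5.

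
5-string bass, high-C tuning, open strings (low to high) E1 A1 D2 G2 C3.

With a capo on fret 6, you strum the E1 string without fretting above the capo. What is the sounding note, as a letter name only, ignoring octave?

A#

The capo raises the open E1 by 6 semitones to A#1; fretting 0 more gives E1 + 6 + 0 = E1 + 6 semitones, landing on A#.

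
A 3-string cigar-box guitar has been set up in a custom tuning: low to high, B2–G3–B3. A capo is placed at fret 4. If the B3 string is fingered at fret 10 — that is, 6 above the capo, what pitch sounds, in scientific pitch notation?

A4

The capo raises the open B3 by 4 semitones to Eb4; fretting 6 more gives B3 + 4 + 6 = B3 + 10 semitones = A4.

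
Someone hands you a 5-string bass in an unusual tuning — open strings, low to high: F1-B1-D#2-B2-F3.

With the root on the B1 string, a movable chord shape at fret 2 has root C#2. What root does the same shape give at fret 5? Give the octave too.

E2

Moving from fret 2 to fret 5 shifts the root by 3 semitones.
C#2 up 3 semitones is E2.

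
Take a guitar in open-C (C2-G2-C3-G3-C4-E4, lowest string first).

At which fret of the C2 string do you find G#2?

8

G#2 is 8 semitones above the open C2 (C–C#–D–D#–E–F–F#–G–G#), so it sits at fret 8.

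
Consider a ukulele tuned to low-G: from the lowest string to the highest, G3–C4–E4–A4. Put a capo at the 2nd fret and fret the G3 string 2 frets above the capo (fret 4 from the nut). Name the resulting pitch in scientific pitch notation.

B3

The capo raises the open G3 by 2 semitones to A3; fretting 2 more gives G3 + 2 + 2 = G3 + 4 semitones = B3.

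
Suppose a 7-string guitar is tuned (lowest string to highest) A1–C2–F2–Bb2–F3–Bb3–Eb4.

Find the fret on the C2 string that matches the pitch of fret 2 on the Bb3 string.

Bb3 at fret 2 is Bb3 + 2 semitones = C4.
The open C2 string is 22 semitones below the open Bb3, so the same pitch on the C2 string lies at fret 2 + 22 = 24.

24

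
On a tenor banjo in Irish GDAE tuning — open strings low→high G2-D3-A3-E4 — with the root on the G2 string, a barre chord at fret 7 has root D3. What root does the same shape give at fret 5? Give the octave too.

Moving from fret 7 to fret 5 shifts the root by -2 semitones.
D3 down 2 semitones is C3.

C3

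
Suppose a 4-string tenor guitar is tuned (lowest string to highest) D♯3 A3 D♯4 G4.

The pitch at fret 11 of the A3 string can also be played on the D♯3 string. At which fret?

17

A3 at fret 11 is A3 + 11 semitones = G♯4.
The open D♯3 string is 6 semitones below the open A3, so the same pitch on the D♯3 string lies at fret 11 + 6 = 17.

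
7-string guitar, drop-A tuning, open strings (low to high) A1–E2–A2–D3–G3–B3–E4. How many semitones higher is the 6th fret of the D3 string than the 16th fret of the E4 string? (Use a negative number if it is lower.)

D3 at fret 6 → G#3 (MIDI 56); E4 at fret 16 → G#5 (MIDI 80).
56 − 80 = -24, so the two pitches are 24 semitones apart.

-24 semitones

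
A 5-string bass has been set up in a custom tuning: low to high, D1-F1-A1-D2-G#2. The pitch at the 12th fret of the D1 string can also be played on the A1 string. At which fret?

5

D1 at fret 12 is D1 + 12 semitones = D2.
The open A1 string is 7 semitones above the open D1, so the same pitch on the A1 string lies at fret 12 − 7 = 5.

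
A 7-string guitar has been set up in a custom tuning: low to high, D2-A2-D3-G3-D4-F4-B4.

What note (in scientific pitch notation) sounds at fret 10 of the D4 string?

C5

D4 is MIDI 62. Adding 10 gives 72, which is C5.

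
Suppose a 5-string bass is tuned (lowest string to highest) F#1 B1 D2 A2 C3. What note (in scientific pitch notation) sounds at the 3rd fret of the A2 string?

C3

Each fret is one semitone, so A2 + 3 = C3.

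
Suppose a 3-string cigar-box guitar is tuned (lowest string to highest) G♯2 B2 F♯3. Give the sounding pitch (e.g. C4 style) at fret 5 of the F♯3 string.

F♯3 is MIDI 54. Adding 5 gives 59, which is B3.

B3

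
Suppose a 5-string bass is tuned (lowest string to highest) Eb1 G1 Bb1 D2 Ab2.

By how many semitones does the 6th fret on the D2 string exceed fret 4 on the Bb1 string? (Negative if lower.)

D2 at fret 6 → Ab2 (MIDI 44); Bb1 at fret 4 → D2 (MIDI 38).
44 − 38 = 6, so the two pitches are 6 semitones apart.

6 semitones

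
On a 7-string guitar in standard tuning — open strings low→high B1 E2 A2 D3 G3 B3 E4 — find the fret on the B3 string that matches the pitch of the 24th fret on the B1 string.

Fret 24 on B1 is MIDI 35 + 24 = 59 (B3). On the B3 string (open MIDI 59), that pitch is 59 − 59 = fret 0.

0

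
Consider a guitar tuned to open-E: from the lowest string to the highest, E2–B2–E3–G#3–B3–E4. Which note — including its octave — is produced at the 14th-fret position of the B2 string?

B2 is MIDI 47. Adding 14 gives 61, which is C#4.
(Equivalently spelled Db4.)

C#4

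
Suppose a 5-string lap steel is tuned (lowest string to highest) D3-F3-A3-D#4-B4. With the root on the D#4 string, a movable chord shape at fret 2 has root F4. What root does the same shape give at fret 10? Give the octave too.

Moving from fret 2 to fret 10 shifts the root by 8 semitones.
F4 up 8 semitones is C#5.

C#5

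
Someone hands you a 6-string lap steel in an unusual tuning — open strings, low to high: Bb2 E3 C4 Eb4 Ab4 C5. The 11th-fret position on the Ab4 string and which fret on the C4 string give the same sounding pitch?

19

Ab4 at fret 11 is Ab4 + 11 semitones = G5.
The open C4 string is 8 semitones below the open Ab4, so the same pitch on the C4 string lies at fret 11 + 8 = 19.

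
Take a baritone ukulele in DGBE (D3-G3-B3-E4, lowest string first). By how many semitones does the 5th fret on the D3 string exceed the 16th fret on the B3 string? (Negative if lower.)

D3 at fret 5 → G3 (MIDI 55); B3 at fret 16 → D♯5 (MIDI 75).
55 − 75 = -20, so the two pitches are 20 semitones apart.

-20 semitones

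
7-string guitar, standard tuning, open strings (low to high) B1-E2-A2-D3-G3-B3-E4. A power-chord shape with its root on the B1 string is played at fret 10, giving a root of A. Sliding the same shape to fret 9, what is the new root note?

G#

Moving from fret 10 to fret 9 shifts the root by -1 semitone.
A down 1 semitone is G#.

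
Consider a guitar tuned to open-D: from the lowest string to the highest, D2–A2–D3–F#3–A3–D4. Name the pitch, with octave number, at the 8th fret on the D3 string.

Each fret is one semitone, so D3 + 8 = A#3.

A#3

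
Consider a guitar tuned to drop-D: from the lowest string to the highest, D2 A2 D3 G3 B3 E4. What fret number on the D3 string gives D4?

12

D4 is 12 semitones above the open D3 (D–D#–E–F–…–C–C#–D), so it sits at fret 12.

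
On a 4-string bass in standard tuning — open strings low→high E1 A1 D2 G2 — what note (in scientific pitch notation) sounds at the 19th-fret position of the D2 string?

A3

Each fret is one semitone, so D2 + 19 = A3.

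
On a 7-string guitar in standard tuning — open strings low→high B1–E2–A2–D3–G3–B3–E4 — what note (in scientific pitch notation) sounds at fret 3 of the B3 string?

Each fret is one semitone, so B3 + 3 = D4.

D4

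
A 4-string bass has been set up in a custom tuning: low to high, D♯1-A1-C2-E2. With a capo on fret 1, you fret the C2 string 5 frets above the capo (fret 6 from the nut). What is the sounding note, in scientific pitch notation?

The capo raises the open C2 by 1 semitone to C♯2; fretting 5 more gives C2 + 1 + 5 = C2 + 6 semitones = F♯2.

F♯2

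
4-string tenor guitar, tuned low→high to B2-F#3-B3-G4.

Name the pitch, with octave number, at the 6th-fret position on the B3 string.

F4

B3 is MIDI 59. Adding 6 gives 65, which is F4.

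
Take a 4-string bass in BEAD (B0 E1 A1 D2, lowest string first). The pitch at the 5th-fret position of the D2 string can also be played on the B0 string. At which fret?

Fret 5 on D2 is MIDI 38 + 5 = 43 (G2). On the B0 string (open MIDI 23), that pitch is 43 − 23 = fret 20.

20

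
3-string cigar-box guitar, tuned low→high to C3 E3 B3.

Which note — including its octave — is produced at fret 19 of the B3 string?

The open B3 string plus 19 semitones: B–C–Db–D–…–E–F–Gb.
The walk passes from B into C 2 times, so the octave number goes from 3 to 5.
(Equivalently spelled F#5.)

Gb5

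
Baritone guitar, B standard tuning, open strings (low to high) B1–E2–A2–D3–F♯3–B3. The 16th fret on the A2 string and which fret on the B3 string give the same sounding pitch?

Fret 16 on A2 is MIDI 45 + 16 = 61 (C♯4). On the B3 string (open MIDI 59), that pitch is 61 − 59 = fret 2.

2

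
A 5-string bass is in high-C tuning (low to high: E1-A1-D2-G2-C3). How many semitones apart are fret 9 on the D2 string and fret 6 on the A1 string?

8 semitones

D2 at fret 9 → B2 (MIDI 47); A1 at fret 6 → D♯2 (MIDI 39).
47 − 39 = 8, so the two pitches are 8 semitones apart, with B2 the higher.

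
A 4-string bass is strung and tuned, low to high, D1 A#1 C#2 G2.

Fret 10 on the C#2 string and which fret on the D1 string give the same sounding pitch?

21

C#2 at fret 10 is C#2 + 10 semitones = B2.
The open D1 string is 11 semitones below the open C#2, so the same pitch on the D1 string lies at fret 10 + 11 = 21.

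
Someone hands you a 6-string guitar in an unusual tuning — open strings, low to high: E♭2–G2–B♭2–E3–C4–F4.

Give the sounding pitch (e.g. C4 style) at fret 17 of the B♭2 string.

The open B♭2 string plus 17 semitones: Bb–B–C–Db–…–Db–D–Eb.
The walk passes from B into C 2 times, so the octave number goes from 2 to 4.

E♭4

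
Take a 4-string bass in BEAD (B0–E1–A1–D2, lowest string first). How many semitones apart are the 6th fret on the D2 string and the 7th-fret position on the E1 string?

D2 at fret 6 → G♯2 (MIDI 44); E1 at fret 7 → B1 (MIDI 35).
44 − 35 = 9, so the two pitches are 9 semitones apart, with G♯2 the higher.

9 semitones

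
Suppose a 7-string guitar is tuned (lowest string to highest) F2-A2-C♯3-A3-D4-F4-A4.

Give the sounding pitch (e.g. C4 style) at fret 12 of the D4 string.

D5

Each fret is one semitone, so D4 + 12 = D5.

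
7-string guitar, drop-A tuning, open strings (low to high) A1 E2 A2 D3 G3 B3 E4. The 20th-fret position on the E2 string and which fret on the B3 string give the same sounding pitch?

E2 at fret 20 is E2 + 20 semitones = C4.
The open B3 string is 19 semitones above the open E2, so the same pitch on the B3 string lies at fret 20 − 19 = 1.

1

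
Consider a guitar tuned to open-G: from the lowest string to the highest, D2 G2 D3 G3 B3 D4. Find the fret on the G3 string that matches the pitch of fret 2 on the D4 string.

Fret 2 on D4 is MIDI 62 + 2 = 64 (E4). On the G3 string (open MIDI 55), that pitch is 64 − 55 = fret 9.

9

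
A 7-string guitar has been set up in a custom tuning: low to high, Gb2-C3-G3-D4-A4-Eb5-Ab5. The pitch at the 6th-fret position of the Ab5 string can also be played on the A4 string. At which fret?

17

Ab5 at fret 6 is Ab5 + 6 semitones = D6.
The open A4 string is 11 semitones below the open Ab5, so the same pitch on the A4 string lies at fret 6 + 11 = 17.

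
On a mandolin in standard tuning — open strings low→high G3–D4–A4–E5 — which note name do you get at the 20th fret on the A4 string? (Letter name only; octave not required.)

F

The open A4 string plus 20 semitones: A–A#–B–C–…–D#–E–F.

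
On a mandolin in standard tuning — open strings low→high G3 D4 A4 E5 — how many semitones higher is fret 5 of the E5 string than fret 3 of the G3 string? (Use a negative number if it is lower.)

E5 at fret 5 → A5 (MIDI 81); G3 at fret 3 → A♯3 (MIDI 58).
81 − 58 = 23, so the two pitches are 23 semitones apart.

23 semitones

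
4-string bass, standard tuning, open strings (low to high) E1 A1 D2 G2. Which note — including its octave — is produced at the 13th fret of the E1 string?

E1 is MIDI 28. Adding 13 gives 41, which is F2.

F2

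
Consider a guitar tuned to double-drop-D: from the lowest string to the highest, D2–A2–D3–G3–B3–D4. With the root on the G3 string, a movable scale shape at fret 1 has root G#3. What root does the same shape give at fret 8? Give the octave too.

Moving from fret 1 to fret 8 shifts the root by 7 semitones.
G#3 up 7 semitones is D#4.

D#4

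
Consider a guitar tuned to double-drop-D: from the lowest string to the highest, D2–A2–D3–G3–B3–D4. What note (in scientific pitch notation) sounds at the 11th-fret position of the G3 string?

F♯4

The open G3 string plus 11 semitones: G–G#–A–A#–…–E–F–F#.
The walk passes from B into C once, so the octave number goes from 3 to 4.
(Equivalently spelled G♭4.)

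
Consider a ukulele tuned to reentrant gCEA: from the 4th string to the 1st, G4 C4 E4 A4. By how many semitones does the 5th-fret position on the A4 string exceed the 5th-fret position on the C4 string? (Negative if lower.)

9 semitones

A4 at fret 5 → D5 (MIDI 74); C4 at fret 5 → F4 (MIDI 65).
74 − 65 = 9, so the two pitches are 9 semitones apart.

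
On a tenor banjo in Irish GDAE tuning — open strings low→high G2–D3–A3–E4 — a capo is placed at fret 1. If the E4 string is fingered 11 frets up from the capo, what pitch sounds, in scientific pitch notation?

E5

The capo raises the open E4 by 1 semitone to F4; fretting 11 more gives E4 + 1 + 11 = E4 + 12 semitones = E5.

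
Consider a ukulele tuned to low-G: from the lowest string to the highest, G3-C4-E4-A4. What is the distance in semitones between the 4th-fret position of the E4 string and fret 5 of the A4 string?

E4 at fret 4 → G♯4 (MIDI 68); A4 at fret 5 → D5 (MIDI 74).
68 − 74 = -6, so the two pitches are 6 semitones apart, with D5 the higher.

6 semitones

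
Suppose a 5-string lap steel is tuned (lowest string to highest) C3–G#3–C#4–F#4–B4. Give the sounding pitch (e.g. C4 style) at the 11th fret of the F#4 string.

F#4 is MIDI 66. Adding 11 gives 77, which is F5.

F5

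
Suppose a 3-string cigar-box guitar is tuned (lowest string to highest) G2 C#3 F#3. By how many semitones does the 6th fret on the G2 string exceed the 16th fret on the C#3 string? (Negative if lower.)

G2 at fret 6 → C#3 (MIDI 49); C#3 at fret 16 → F4 (MIDI 65).
49 − 65 = -16, so the two pitches are 16 semitones apart.

-16 semitones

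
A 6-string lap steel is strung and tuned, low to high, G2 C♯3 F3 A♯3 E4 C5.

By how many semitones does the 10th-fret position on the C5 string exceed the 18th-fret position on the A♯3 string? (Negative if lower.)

6 semitones

C5 at fret 10 → A♯5 (MIDI 82); A♯3 at fret 18 → E5 (MIDI 76).
82 − 76 = 6, so the two pitches are 6 semitones apart.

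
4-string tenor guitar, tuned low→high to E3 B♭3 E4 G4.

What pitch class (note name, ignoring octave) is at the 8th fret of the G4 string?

The open G4 string plus 8 semitones: G–Ab–A–Bb–B–C–Db–D–Eb.

E♭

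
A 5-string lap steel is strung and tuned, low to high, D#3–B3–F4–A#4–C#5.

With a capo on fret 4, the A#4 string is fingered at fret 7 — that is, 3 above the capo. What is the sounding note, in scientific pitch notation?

The capo raises the open A#4 by 4 semitones to D5; fretting 3 more gives A#4 + 4 + 3 = A#4 + 7 semitones = F5.

F5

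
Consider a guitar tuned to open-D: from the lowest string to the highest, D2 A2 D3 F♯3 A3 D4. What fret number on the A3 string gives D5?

D5 is 17 semitones above the open A3 (A–A#–B–C–…–C–C#–D), so it sits at fret 17.

17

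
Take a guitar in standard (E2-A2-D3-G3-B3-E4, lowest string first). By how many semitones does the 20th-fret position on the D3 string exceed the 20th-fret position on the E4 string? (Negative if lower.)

D3 at fret 20 → A#4 (MIDI 70); E4 at fret 20 → C6 (MIDI 84).
70 − 84 = -14, so the two pitches are 14 semitones apart.

-14 semitones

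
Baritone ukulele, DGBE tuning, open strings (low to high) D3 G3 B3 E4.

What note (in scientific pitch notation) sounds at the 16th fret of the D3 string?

D3 is MIDI 50. Adding 16 gives 66, which is F#4.
(Equivalently spelled Gb4.)

F#4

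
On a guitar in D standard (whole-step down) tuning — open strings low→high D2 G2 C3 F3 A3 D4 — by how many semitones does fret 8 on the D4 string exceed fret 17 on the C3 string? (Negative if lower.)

D4 at fret 8 → A#4 (MIDI 70); C3 at fret 17 → F4 (MIDI 65).
70 − 65 = 5, so the two pitches are 5 semitones apart.

5 semitones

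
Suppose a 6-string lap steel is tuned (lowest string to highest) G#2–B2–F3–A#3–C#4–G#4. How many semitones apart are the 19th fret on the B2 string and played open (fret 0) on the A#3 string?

8 semitones

B2 at fret 19 → F#4 (MIDI 66); A#3 at fret 0 → A#3 (MIDI 58).
66 − 58 = 8, so the two pitches are 8 semitones apart, with F#4 the higher.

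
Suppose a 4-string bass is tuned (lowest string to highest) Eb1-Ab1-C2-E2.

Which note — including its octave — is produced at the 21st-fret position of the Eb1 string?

C3

Eb1 is MIDI 27. Adding 21 gives 48, which is C3.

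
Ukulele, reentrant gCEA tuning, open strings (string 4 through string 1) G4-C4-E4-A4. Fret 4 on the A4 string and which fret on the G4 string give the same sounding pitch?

6

Fret 4 on A4 is MIDI 69 + 4 = 73 (C#5). On the G4 string (open MIDI 67), that pitch is 73 − 67 = fret 6.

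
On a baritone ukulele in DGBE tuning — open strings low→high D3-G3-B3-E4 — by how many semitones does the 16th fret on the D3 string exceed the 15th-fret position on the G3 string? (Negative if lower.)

-4 semitones

D3 at fret 16 → F#4 (MIDI 66); G3 at fret 15 → A#4 (MIDI 70).
66 − 70 = -4, so the two pitches are 4 semitones apart.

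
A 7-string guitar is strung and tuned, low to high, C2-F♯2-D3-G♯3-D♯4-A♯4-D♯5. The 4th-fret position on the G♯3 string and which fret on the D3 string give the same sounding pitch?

10

G♯3 at fret 4 is G♯3 + 4 semitones = C4.
The open D3 string is 6 semitones below the open G♯3, so the same pitch on the D3 string lies at fret 4 + 6 = 10.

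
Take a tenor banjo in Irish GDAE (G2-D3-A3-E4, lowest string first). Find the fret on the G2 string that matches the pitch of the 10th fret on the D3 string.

17

Fret 10 on D3 is MIDI 50 + 10 = 60 (C4). On the G2 string (open MIDI 43), that pitch is 60 − 43 = fret 17.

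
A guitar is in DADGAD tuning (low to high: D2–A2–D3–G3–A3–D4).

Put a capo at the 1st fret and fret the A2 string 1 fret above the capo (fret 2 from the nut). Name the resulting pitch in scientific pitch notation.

The capo raises the open A2 by 1 semitone to A♯2; fretting 1 more gives A2 + 1 + 1 = A2 + 2 semitones = B2.

B2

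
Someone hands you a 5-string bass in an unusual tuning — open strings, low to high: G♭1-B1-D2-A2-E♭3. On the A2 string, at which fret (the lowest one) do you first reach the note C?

From A2, count semitones up the chromatic scale until reaching C: A–Bb–B–C — 3 steps.

3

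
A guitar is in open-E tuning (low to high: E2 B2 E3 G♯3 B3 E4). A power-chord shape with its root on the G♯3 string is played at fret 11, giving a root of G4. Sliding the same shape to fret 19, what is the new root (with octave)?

D♯5

Moving from fret 11 to fret 19 shifts the root by 8 semitones.
G4 up 8 semitones is D♯5.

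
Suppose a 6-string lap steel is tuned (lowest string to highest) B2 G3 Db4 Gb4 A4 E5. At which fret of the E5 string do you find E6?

12

E6 is 12 semitones above the open E5 (E–F–Gb–G–…–D–Eb–E), so it sits at fret 12.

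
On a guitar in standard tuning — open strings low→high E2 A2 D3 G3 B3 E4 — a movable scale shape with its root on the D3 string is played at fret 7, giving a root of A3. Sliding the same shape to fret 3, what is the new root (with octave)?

Moving from fret 7 to fret 3 shifts the root by -4 semitones.
A3 down 4 semitones is F3.

F3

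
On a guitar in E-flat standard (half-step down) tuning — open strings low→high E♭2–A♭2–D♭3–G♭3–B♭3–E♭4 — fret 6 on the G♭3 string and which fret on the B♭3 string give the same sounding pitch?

2

G♭3 at fret 6 is G♭3 + 6 semitones = C4.
The open B♭3 string is 4 semitones above the open G♭3, so the same pitch on the B♭3 string lies at fret 6 − 4 = 2.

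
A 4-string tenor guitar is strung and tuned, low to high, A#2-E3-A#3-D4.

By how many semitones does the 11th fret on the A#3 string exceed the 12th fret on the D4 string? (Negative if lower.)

A#3 at fret 11 → A4 (MIDI 69); D4 at fret 12 → D5 (MIDI 74).
69 − 74 = -5, so the two pitches are 5 semitones apart.

-5 semitones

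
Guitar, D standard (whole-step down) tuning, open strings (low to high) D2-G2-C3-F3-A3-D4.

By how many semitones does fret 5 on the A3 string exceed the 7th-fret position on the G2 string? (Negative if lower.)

12 semitones

A3 at fret 5 → D4 (MIDI 62); G2 at fret 7 → D3 (MIDI 50).
62 − 50 = 12, so the two pitches are 12 semitones apart.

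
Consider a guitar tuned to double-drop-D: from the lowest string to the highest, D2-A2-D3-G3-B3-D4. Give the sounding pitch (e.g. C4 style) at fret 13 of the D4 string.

D♯5

Each fret is one semitone, so D4 + 13 = D♯5.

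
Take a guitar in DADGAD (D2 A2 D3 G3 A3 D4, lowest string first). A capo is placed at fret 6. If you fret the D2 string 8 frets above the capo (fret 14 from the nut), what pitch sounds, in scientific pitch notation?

E3

The capo raises the open D2 by 6 semitones to G#2; fretting 8 more gives D2 + 6 + 8 = D2 + 14 semitones = E3.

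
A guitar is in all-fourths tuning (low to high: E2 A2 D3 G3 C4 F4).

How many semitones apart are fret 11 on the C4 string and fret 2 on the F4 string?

4 semitones

C4 at fret 11 → B4 (MIDI 71); F4 at fret 2 → G4 (MIDI 67).
71 − 67 = 4, so the two pitches are 4 semitones apart, with B4 the higher.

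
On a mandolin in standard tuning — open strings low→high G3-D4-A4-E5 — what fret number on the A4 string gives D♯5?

D♯5 is 6 semitones above the open A4 (A–A#–B–C–C#–D–D#), so it sits at fret 6.

6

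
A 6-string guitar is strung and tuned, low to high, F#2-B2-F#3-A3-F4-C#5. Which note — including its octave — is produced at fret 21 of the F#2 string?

D#4

The open F#2 string plus 21 semitones: F#–G–G#–A–…–C#–D–D#.
The walk passes from B into C 2 times, so the octave number goes from 2 to 4.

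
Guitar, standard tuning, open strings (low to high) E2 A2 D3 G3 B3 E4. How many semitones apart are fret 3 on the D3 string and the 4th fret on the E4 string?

D3 at fret 3 → F3 (MIDI 53); E4 at fret 4 → G♯4 (MIDI 68).
53 − 68 = -15, so the two pitches are 15 semitones apart, with G♯4 the higher.

15 semitones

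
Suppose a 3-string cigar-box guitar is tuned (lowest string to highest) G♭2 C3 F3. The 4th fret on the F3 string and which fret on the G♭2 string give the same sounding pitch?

15

F3 at fret 4 is F3 + 4 semitones = A3.
The open G♭2 string is 11 semitones below the open F3, so the same pitch on the G♭2 string lies at fret 4 + 11 = 15.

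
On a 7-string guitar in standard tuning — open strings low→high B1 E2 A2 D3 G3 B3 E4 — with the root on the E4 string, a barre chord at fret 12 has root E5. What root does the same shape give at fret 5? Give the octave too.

A4

Moving from fret 12 to fret 5 shifts the root by -7 semitones.
E5 down 7 semitones is A4.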